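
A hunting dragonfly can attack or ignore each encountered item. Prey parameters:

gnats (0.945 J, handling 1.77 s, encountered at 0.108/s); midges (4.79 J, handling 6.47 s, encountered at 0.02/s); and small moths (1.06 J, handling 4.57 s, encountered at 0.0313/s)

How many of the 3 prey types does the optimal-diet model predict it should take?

Profitabilities (E/h, J/s): midges 0.74, gnats 0.534, small moths 0.232. Add prey in this order while the next type's profitability exceeds the intake rate on those already taken.
Rate on top 1: 0.08482. gnats: 0.534 > 0.08482 → include.
Rate on top 2: 0.1498. small moths: 0.232 > 0.1498 → include.
Optimal diet: midges, gnats, small moths — 3 of 3 types.

3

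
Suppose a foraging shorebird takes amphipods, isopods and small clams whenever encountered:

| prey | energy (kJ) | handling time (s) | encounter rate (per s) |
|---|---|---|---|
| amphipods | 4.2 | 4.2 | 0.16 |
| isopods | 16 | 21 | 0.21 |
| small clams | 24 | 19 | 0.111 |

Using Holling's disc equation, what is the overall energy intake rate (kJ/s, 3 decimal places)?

Energy encountered per unit search time: 0.16×4.2 + 0.21×16 + 0.111×24 = 6.696 kJ/s.
Handling time per unit search time: 0.16×4.2 + 0.21×21 + 0.111×19 = 7.191.
Rate = 6.696/(1 + 7.191) = 0.8175 kJ/s.

0.817 kJ/s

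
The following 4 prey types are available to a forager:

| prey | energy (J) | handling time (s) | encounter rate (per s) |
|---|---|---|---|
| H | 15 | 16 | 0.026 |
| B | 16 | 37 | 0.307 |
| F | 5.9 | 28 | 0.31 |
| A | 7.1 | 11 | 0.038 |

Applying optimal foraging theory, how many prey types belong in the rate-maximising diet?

3

Profitabilities (E/h, J/s): H 0.938, A 0.645, B 0.432, F 0.211. Add prey in this order while the next type's profitability exceeds the intake rate on those already taken.
Rate on top 1: 0.2754. A: 0.645 > 0.2754 → include.
Rate on top 2: 0.3598. B: 0.432 > 0.3598 → include.
Rate on top 3: 0.4223. F: 0.211 < 0.4223 → exclude; stop.
Optimal diet: H, A, B — 3 of 4 types.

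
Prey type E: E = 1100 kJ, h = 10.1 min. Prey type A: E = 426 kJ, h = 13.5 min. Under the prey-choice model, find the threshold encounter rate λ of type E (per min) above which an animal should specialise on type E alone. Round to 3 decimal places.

At the threshold, the rate on type E alone equals the profitability of type A: λ·1100/(1 + λ·10.1) = 426/13.5 = 31.56.
Rearranging, λ(1100 − 31.56×10.1) = 31.56, so λ = 31.56/781.3 = 0.04039 per min.

0.040 per min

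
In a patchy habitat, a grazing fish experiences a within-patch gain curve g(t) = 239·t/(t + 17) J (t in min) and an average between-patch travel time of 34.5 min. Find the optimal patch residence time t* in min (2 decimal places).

24.22 min

By the marginal value theorem, leave when the instantaneous gain rate g'(t) equals the habitat-wide average g(t)/(T + t).
g'(t) = 239·17/(t + 17)². Setting 239·17/(t+17)² = 239t/[(t+17)(34.5+t)] gives 17(34.5+t) = t(t+17), so t² = 17×34.5 = 586.5.
t* = √586.5 = 24.22 min.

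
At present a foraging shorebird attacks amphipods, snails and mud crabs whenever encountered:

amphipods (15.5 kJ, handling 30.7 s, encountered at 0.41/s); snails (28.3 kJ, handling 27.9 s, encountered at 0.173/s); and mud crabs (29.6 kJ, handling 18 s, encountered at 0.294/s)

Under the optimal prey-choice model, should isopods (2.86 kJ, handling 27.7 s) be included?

Current rate: (0.41×15.5 + 0.173×28.3 + 0.294×29.6)/(1 + 0.41×30.7 + 0.173×27.9 + 0.294×18) = 0.8417 kJ/s.
isopods: E/h = 2.86/27.7 = 0.1032 kJ/s.
0.1032 < 0.8417, so adding isopods would lower the average — exclude it.

No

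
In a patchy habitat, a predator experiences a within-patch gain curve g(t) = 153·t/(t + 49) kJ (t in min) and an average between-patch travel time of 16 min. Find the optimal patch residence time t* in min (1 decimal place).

28.0 min

By the marginal value theorem, leave when the instantaneous gain rate g'(t) equals the habitat-wide average g(t)/(T + t).
g'(t) = 153·49/(t + 49)². Setting 153·49/(t+49)² = 153t/[(t+49)(16+t)] gives 49(16+t) = t(t+49), so t² = 49×16 = 784.
t* = √784 = 28 min.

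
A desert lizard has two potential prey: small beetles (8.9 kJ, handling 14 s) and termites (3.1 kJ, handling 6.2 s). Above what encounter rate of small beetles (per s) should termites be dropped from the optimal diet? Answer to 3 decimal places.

0.263 per s

The zero-one rule: include termites iff E₂/h₂ > λE₁/(1+λh₁). Equality gives the switch point.
λE₁h₂ = E₂ + λE₂h₁ ⇒ λ = E₂/(E₁h₂ − E₂h₁) = 3.1/(55.18 − 43.4) = 0.2632 per s.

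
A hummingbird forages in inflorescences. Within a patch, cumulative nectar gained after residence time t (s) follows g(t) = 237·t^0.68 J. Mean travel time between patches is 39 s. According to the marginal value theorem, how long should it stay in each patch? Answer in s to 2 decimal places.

Optimal t* satisfies g'(t*) = g(t*)/(T + t*).
g'(t) = 0.68·237·t^-0.32. Setting 0.68·237·t^-0.32 = 237·t^0.68/(39+t) gives 0.68(39+t) = t, so 0.32·t = 0.68×39.
t* = 0.68×39/0.32 = 82.88 s.

82.88 s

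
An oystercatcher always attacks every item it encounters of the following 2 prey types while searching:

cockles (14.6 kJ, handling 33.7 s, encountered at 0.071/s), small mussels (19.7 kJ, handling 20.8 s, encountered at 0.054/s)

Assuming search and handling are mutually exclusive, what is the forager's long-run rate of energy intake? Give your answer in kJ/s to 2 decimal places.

0.47 kJ/s

R = Σλ_iE_i / (1 + Σλ_ih_i)
Numerator: 0.071×14.6 + 0.054×19.7 = 2.1
Denominator: 1 + 0.071×33.7 + 0.054×20.8 = 4.516
R = 2.1/4.516 = 0.4651 kJ/s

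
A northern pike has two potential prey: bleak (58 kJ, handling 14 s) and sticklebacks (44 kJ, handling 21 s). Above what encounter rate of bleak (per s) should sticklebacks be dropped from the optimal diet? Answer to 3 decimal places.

Drop sticklebacks once their profitability E₂/h₂ falls below the rate achievable on bleak alone: E₂/h₂ = λE₁/(1 + λh₁).
Solve for λ: λE₁h₂ = E₂(1 + λh₁) → λ(E₁h₂ − E₂h₁) = E₂ → λ = E₂/(E₁h₂ − E₂h₁).
λ = 44/(58×21 − 44×14) = 44/602 = 0.07309 per s.

0.073 per s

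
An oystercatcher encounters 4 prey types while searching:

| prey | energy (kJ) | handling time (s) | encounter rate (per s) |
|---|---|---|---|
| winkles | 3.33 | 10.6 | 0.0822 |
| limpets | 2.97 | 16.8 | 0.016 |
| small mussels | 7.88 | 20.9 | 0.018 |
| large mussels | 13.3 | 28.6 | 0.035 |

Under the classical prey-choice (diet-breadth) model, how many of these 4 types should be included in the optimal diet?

3

E/h in descending order: large mussels 0.465, small mussels 0.377, winkles 0.314, limpets 0.177 kJ/s. The optimal diet is the largest prefix of this list for which every included type satisfies E_i/h_i > R on the types above it.
Rate on top 1: 0.2326. small mussels: 0.377 > 0.2326 → include.
Rate on top 2: 0.2555. winkles: 0.314 > 0.2555 → include.
Rate on top 3: 0.2712. limpets: 0.177 < 0.2712 → exclude; stop.
Optimal diet: large mussels, small mussels, winkles — 3 of 4 types.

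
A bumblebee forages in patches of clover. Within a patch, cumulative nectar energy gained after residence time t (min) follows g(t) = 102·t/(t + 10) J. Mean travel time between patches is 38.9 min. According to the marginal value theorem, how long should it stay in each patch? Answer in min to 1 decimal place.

By the marginal value theorem, leave when the instantaneous gain rate g'(t) equals the habitat-wide average g(t)/(T + t).
g'(t) = 102·10/(t + 10)². Setting 102·10/(t+10)² = 102t/[(t+10)(38.9+t)] gives 10(38.9+t) = t(t+10), so t² = 10×38.9 = 389.
t* = √389 = 19.72 min.

19.7 min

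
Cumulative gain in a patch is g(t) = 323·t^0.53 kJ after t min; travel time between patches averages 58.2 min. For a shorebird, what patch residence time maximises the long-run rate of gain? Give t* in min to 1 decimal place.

By the marginal value theorem, leave when the instantaneous gain rate g'(t) equals the habitat-wide average g(t)/(T + t).
g'(t) = 0.53·323·t^-0.47. Setting 0.53·323·t^-0.47 = 323·t^0.53/(58.2+t) gives 0.53(58.2+t) = t, so 0.47·t = 0.53×58.2.
t* = 0.53×58.2/0.47 = 65.63 min.

65.6 min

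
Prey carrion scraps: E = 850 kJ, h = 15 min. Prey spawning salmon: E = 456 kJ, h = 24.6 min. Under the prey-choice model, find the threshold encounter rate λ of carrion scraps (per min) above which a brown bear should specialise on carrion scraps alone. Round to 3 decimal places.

At the threshold, the rate on carrion scraps alone equals the profitability of spawning salmon: λ·850/(1 + λ·15) = 456/24.6 = 18.54.
Rearranging, λ(850 − 18.54×15) = 18.54, so λ = 18.54/572 = 0.03241 per min.

0.032 per min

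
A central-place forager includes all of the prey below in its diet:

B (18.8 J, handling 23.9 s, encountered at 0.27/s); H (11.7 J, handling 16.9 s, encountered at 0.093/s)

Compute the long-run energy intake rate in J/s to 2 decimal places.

R = (0.27×18.8 + 0.093×11.7) / (1 + 0.27×23.9 + 0.093×16.9) = 6.164/9.025 = 0.683 J/s.

0.68 J/s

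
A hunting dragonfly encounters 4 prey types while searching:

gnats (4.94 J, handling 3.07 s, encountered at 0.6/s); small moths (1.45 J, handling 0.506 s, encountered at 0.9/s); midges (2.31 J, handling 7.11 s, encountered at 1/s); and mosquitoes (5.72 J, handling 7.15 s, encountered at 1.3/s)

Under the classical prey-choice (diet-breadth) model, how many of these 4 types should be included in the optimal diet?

E/h in descending order: small moths 2.87, gnats 1.61, mosquitoes 0.8, midges 0.325 J/s. The optimal diet is the largest prefix of this list for which every included type satisfies E_i/h_i > R on the types above it.
Rate on top 1: 0.8967. gnats: 1.61 > 0.8967 → include.
Rate on top 2: 1.295. mosquitoes: 0.8 < 1.295 → exclude; stop.
Optimal diet: small moths, gnats — 2 of 4 types.

2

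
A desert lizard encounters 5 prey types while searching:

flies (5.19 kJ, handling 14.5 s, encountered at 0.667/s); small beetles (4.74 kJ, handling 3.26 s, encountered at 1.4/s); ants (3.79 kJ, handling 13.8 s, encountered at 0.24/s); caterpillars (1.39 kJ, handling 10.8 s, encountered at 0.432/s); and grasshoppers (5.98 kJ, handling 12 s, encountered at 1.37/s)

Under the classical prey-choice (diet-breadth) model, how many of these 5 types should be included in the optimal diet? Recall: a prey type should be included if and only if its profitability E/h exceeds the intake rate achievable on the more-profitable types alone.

Rank by E/h (kJ/s): small beetles 1.45, grasshoppers 0.498, flies 0.358, ants 0.275, caterpillars 0.129. Include each in turn until the next type's E/h falls below the running intake rate.
Rate on top 1: 1.193. grasshoppers: 0.498 < 1.193 → exclude; stop.
Optimal diet: small beetles — 1 of 5 types.

1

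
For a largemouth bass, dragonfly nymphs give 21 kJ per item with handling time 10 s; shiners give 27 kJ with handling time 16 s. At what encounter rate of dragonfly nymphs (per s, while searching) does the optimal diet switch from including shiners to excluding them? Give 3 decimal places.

The zero-one rule: include shiners iff E₂/h₂ > λE₁/(1+λh₁). Equality gives the switch point.
λE₁h₂ = E₂ + λE₂h₁ ⇒ λ = E₂/(E₁h₂ − E₂h₁) = 27/(336 − 270) = 0.4091 per s.

0.409 per s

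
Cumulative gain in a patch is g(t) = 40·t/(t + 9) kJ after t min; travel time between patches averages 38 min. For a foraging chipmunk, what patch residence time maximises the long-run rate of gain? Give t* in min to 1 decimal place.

18.5 min

Maximise g(t)/(T+t): set derivative to zero → g'(t)(T+t) = g(t).
g'(t) = 40·9/(t + 9)². Setting 40·9/(t+9)² = 40t/[(t+9)(38+t)] gives 9(38+t) = t(t+9), so t² = 9×38 = 342.
t* = √342 = 18.49 min.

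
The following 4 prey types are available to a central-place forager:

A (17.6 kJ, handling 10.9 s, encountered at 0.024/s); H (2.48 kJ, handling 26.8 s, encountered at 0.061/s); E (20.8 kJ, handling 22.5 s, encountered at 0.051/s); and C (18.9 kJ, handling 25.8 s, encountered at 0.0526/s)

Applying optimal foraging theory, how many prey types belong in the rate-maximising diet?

3

Profitabilities (E/h, kJ/s): A 1.61, E 0.924, C 0.733, H 0.0925. Add prey in this order while the next type's profitability exceeds the intake rate on those already taken.
Rate on top 1: 0.3348. E: 0.924 > 0.3348 → include.
Rate on top 2: 0.6157. C: 0.733 > 0.6157 → include.
Rate on top 3: 0.6578. H: 0.0925 < 0.6578 → exclude; stop.
Optimal diet: A, E, C — 3 of 4 types.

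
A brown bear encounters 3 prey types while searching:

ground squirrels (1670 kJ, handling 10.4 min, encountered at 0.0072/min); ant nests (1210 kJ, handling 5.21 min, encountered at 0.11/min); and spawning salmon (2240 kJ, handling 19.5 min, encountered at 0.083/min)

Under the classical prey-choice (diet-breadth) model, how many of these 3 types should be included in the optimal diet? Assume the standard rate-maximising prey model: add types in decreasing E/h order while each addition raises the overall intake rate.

Rank by E/h (kJ/min): ant nests 232, ground squirrels 161, spawning salmon 115. Include each in turn until the next type's E/h falls below the running intake rate.
Rate on top 1: 84.61. ground squirrels: 161 > 84.61 → include.
Rate on top 2: 88.06. spawning salmon: 115 > 88.06 → include.
Optimal diet: ant nests, ground squirrels, spawning salmon — 3 of 3 types.

3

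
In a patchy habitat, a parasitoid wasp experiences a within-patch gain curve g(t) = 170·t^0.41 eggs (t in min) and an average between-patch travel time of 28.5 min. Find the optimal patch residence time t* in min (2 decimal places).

Optimal t* satisfies g'(t*) = g(t*)/(T + t*).
g'(t) = 0.41·170·t^-0.59. Setting 0.41·170·t^-0.59 = 170·t^0.41/(28.5+t) gives 0.41(28.5+t) = t, so 0.59·t = 0.41×28.5.
t* = 0.41×28.5/0.59 = 19.81 min.

19.81 min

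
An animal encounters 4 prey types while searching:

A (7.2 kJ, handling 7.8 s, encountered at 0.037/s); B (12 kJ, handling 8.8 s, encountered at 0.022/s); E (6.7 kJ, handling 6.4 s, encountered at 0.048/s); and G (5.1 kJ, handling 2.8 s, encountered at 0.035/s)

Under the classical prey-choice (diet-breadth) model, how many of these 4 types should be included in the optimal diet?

E/h in descending order: G 1.82, B 1.36, E 1.05, A 0.923 kJ/s. The optimal diet is the largest prefix of this list for which every included type satisfies E_i/h_i > R on the types above it.
Rate on top 1: 0.1626. B: 1.36 > 0.1626 → include.
Rate on top 2: 0.3426. E: 1.05 > 0.3426 → include.
Rate on top 3: 0.4779. A: 0.923 > 0.4779 → include.
Optimal diet: G, B, E, A — 4 of 4 types.

4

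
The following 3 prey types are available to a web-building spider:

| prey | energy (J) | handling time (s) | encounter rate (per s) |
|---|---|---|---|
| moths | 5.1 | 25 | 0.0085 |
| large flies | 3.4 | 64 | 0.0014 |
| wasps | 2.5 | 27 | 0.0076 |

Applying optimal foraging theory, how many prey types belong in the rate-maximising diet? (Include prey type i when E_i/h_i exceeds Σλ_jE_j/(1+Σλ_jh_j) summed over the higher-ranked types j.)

3

Profitabilities (E/h, J/s): moths 0.204, wasps 0.0926, large flies 0.0531. Add prey in this order while the next type's profitability exceeds the intake rate on those already taken.
Rate on top 1: 0.03575. wasps: 0.0926 > 0.03575 → include.
Rate on top 2: 0.04398. large flies: 0.0531 > 0.04398 → include.
Optimal diet: moths, wasps, large flies — 3 of 3 types.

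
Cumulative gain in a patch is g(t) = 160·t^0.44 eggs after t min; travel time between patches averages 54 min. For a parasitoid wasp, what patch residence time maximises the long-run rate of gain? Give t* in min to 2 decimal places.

Optimal t* satisfies g'(t*) = g(t*)/(T + t*).
g'(t) = 0.44·160·t^-0.56. Setting 0.44·160·t^-0.56 = 160·t^0.44/(54+t) gives 0.44(54+t) = t, so 0.56·t = 0.44×54.
t* = 0.44×54/0.56 = 42.43 min.

42.43 min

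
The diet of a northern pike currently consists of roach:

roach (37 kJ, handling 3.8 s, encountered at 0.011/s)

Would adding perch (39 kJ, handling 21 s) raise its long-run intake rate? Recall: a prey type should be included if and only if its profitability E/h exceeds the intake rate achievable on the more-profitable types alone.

Yes

On roach alone, R = ΣλE/(1+Σλh) = 0.407/1.042 = 0.3907 kJ/s.
Profitability of perch: 39/21 = 1.857 kJ/s.
Since 1.857 > R, including perch increases the long-run rate.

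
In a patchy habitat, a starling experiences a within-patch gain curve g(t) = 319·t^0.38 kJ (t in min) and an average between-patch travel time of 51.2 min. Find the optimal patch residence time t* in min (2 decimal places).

31.38 min

Optimal t* satisfies g'(t*) = g(t*)/(T + t*).
g'(t) = 0.38·319·t^-0.62. Setting 0.38·319·t^-0.62 = 319·t^0.38/(51.2+t) gives 0.38(51.2+t) = t, so 0.62·t = 0.38×51.2.
t* = 0.38×51.2/0.62 = 31.38 min.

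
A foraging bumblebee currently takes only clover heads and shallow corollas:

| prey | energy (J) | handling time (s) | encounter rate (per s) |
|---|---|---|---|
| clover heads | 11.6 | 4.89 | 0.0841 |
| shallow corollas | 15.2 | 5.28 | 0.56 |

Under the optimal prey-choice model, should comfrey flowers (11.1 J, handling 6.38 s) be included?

No

On clover heads and shallow corollas alone, R = ΣλE/(1+Σλh) = 9.488/4.368 = 2.172 J/s.
comfrey flowers: E/h = 11.1/6.38 = 1.74 J/s.
Since 1.74 < R, time spent handling comfrey flowers is better spent searching.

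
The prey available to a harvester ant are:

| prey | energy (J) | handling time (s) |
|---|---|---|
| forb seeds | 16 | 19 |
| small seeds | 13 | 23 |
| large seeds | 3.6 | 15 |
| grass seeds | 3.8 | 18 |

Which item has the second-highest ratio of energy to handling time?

In descending order of E/h:
forb seeds: 16/19 = 0.842 J/s
small seeds: 13/23 = 0.565 J/s
large seeds: 3.6/15 = 0.24 J/s
grass seeds: 3.8/18 = 0.211 J/s

small seeds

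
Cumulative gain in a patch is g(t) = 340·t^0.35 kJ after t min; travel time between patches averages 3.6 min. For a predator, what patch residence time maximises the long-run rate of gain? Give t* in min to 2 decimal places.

Optimal t* satisfies g'(t*) = g(t*)/(T + t*).
g'(t) = 0.35·340·t^-0.65. Setting 0.35·340·t^-0.65 = 340·t^0.35/(3.6+t) gives 0.35(3.6+t) = t, so 0.65·t = 0.35×3.6.
t* = 0.35×3.6/0.65 = 1.938 min.

1.94 min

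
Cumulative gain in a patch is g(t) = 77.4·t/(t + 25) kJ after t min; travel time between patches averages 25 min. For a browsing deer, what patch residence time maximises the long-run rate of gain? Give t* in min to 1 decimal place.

25.0 min

Maximise g(t)/(T+t): set derivative to zero → g'(t)(T+t) = g(t).
g'(t) = 77.4·25/(t + 25)². Setting 77.4·25/(t+25)² = 77.4t/[(t+25)(25+t)] gives 25(25+t) = t(t+25), so t² = 25×25 = 625.
t* = √625 = 25 min.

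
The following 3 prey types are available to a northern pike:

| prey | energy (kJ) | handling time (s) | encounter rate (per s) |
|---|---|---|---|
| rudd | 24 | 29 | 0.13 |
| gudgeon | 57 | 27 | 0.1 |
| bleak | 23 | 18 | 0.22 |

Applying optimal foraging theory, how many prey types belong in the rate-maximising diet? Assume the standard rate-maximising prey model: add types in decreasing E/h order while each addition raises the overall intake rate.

1

Profitabilities (E/h, kJ/s): gudgeon 2.11, bleak 1.28, rudd 0.828. Add prey in this order while the next type's profitability exceeds the intake rate on those already taken.
Rate on top 1: 1.541. bleak: 1.28 < 1.541 → exclude; stop.
Optimal diet: gudgeon — 1 of 3 types.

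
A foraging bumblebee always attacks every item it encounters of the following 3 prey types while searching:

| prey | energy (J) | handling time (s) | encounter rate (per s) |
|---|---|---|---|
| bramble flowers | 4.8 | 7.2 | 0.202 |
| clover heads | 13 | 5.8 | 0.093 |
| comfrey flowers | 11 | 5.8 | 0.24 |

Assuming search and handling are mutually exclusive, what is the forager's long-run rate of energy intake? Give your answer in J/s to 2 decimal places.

R = Σλ_iE_i / (1 + Σλ_ih_i)
Numerator: 0.202×4.8 + 0.093×13 + 0.24×11 = 4.819
Denominator: 1 + 0.202×7.2 + 0.093×5.8 + 0.24×5.8 = 4.386
R = 4.819/4.386 = 1.099 J/s

1.10 J/s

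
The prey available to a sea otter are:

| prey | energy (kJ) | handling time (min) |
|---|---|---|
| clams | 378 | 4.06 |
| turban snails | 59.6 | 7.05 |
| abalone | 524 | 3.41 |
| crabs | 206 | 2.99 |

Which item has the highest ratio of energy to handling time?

abalone

Profitability E/h (kJ/min): clams = 378/4.06 = 93.1, turban snails = 59.6/7.05 = 8.45, abalone = 524/3.41 = 154, crabs = 206/2.99 = 68.9.
Ranked: abalone > clams > crabs > turban snails.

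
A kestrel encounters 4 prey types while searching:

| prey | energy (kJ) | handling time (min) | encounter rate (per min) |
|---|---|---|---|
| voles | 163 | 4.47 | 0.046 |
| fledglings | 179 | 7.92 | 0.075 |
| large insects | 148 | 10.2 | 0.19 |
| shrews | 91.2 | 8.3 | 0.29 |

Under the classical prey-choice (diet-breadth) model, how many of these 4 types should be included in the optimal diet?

3

E/h in descending order: voles 36.5, fledglings 22.6, large insects 14.5, shrews 11 kJ/min. The optimal diet is the largest prefix of this list for which every included type satisfies E_i/h_i > R on the types above it.
Rate on top 1: 6.219. fledglings: 22.6 > 6.219 → include.
Rate on top 2: 11.63. large insects: 14.5 > 11.63 → include.
Rate on top 3: 13.12. shrews: 11 < 13.12 → exclude; stop.
Optimal diet: voles, fledglings, large insects — 3 of 4 types.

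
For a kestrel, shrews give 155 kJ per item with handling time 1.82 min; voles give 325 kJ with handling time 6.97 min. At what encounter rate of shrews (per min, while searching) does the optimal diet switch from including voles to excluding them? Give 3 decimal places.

0.665 per min

At the threshold, the rate on shrews alone equals the profitability of voles: λ·155/(1 + λ·1.82) = 325/6.97 = 46.63.
Rearranging, λ(155 − 46.63×1.82) = 46.63, so λ = 46.63/70.14 = 0.6648 per min.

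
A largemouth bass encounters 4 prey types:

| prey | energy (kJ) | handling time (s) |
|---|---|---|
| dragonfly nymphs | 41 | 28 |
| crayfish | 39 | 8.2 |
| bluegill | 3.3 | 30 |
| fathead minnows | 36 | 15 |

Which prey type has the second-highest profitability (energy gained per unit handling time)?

Profitability E/h (kJ/s): dragonfly nymphs = 41/28 = 1.46, crayfish = 39/8.2 = 4.76, bluegill = 3.3/30 = 0.11, fathead minnows = 36/15 = 2.4.
Ranked: crayfish > fathead minnows > dragonfly nymphs > bluegill.

fathead minnows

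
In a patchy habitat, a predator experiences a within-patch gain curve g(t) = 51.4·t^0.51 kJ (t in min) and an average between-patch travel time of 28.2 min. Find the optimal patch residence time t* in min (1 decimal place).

29.4 min

Optimal t* satisfies g'(t*) = g(t*)/(T + t*).
g'(t) = 0.51·51.4·t^-0.49. Setting 0.51·51.4·t^-0.49 = 51.4·t^0.51/(28.2+t) gives 0.51(28.2+t) = t, so 0.49·t = 0.51×28.2.
t* = 0.51×28.2/0.49 = 29.35 min.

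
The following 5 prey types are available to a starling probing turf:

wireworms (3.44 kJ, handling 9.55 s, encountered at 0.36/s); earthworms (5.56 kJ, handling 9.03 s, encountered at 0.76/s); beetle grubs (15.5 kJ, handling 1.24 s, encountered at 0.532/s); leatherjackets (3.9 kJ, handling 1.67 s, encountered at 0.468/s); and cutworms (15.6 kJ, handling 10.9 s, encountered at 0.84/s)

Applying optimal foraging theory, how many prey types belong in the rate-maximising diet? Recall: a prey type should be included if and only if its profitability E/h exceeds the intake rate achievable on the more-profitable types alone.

Rank by E/h (kJ/s): beetle grubs 12.5, leatherjackets 2.34, cutworms 1.43, earthworms 0.616, wireworms 0.36. Include each in turn until the next type's E/h falls below the running intake rate.
Rate on top 1: 4.968. leatherjackets: 2.34 < 4.968 → exclude; stop.
Optimal diet: beetle grubs — 1 of 5 types.

1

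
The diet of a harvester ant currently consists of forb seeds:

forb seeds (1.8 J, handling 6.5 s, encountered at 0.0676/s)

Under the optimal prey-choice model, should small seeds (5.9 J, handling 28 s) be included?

Intake rate on the current diet: R = (0.0676×1.8) / (1 + 0.0676×6.5) = 0.1217/1.439 = 0.08454 J/s.
small seeds: E/h = 5.9/28 = 0.2107 J/s.
Since 0.2107 > R, including small seeds increases the long-run rate.

Yes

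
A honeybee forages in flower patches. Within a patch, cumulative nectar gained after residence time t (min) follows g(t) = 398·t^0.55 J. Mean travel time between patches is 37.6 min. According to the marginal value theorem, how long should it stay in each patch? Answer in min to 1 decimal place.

By the marginal value theorem, leave when the instantaneous gain rate g'(t) equals the habitat-wide average g(t)/(T + t).
g'(t) = 0.55·398·t^-0.45. Setting 0.55·398·t^-0.45 = 398·t^0.55/(37.6+t) gives 0.55(37.6+t) = t, so 0.45·t = 0.55×37.6.
t* = 0.55×37.6/0.45 = 45.96 min.

46.0 min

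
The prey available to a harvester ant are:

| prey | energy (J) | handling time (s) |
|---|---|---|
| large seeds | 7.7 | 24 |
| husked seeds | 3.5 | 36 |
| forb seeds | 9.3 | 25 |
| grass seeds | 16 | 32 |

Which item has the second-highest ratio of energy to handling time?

Profitability E/h (J/s): large seeds = 7.7/24 = 0.321, husked seeds = 3.5/36 = 0.0972, forb seeds = 9.3/25 = 0.372, grass seeds = 16/32 = 0.5.
Ranked: grass seeds > forb seeds > large seeds > husked seeds.

forb seeds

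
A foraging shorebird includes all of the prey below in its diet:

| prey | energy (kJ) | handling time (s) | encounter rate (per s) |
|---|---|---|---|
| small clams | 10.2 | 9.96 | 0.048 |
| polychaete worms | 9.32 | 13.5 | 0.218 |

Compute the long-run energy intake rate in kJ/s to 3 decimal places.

R = (0.048×10.2 + 0.218×9.32) / (1 + 0.048×9.96 + 0.218×13.5) = 2.521/4.421 = 0.5703 kJ/s.

0.570 kJ/s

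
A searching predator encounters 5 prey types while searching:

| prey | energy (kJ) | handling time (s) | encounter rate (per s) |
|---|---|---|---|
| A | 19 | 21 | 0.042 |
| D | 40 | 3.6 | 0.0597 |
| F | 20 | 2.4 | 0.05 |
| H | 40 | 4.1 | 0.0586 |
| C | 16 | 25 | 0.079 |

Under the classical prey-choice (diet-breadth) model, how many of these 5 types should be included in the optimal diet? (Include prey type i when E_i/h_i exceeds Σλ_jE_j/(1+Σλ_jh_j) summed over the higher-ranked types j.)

3

Profitabilities (E/h, kJ/s): D 11.1, H 9.76, F 8.33, A 0.905, C 0.64. Add prey in this order while the next type's profitability exceeds the intake rate on those already taken.
Rate on top 1: 1.966. H: 9.76 > 1.966 → include.
Rate on top 2: 3.252. F: 8.33 > 3.252 → include.
Rate on top 3: 3.639. A: 0.905 < 3.639 → exclude; stop.
Optimal diet: D, H, F — 3 of 5 types.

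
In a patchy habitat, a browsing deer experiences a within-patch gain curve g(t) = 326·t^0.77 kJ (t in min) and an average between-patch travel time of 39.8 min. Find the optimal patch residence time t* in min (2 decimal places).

133.24 min

Optimal t* satisfies g'(t*) = g(t*)/(T + t*).
g'(t) = 0.77·326·t^-0.23. Setting 0.77·326·t^-0.23 = 326·t^0.77/(39.8+t) gives 0.77(39.8+t) = t, so 0.23·t = 0.77×39.8.
t* = 0.77×39.8/0.23 = 133.2 min.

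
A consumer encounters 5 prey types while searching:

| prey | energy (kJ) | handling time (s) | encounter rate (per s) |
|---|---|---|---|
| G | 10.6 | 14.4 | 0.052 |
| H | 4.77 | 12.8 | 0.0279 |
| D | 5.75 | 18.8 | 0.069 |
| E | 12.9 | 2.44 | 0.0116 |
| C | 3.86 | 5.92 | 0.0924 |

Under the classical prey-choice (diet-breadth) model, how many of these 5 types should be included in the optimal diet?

3

Profitabilities (E/h, kJ/s): E 5.29, G 0.736, C 0.652, H 0.373, D 0.306. Add prey in this order while the next type's profitability exceeds the intake rate on those already taken.
Rate on top 1: 0.1455. G: 0.736 > 0.1455 → include.
Rate on top 2: 0.3944. C: 0.652 > 0.3944 → include.
Rate on top 3: 0.455. H: 0.373 < 0.455 → exclude; stop.
Optimal diet: E, G, C — 3 of 5 types.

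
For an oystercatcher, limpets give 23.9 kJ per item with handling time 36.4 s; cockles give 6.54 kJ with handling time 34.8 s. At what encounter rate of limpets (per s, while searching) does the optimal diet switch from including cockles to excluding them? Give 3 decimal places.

The zero-one rule: include cockles iff E₂/h₂ > λE₁/(1+λh₁). Equality gives the switch point.
λE₁h₂ = E₂ + λE₂h₁ ⇒ λ = E₂/(E₁h₂ − E₂h₁) = 6.54/(831.7 − 238.1) = 0.01102 per s.

0.011 per s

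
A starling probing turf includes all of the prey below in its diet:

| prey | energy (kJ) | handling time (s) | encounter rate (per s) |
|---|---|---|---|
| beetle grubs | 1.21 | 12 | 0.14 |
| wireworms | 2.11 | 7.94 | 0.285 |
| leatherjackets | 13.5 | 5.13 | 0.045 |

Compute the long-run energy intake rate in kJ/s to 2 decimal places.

R = (0.14×1.21 + 0.285×2.11 + 0.045×13.5) / (1 + 0.14×12 + 0.285×7.94 + 0.045×5.13) = 1.378/5.174 = 0.2664 kJ/s.

0.27 kJ/s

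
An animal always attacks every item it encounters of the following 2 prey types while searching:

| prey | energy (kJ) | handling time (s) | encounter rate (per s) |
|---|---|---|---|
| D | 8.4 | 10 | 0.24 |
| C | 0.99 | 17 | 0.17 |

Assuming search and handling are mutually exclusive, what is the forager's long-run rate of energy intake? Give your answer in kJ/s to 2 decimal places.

R = Σλ_iE_i / (1 + Σλ_ih_i)
Numerator: 0.24×8.4 + 0.17×0.99 = 2.184
Denominator: 1 + 0.24×10 + 0.17×17 = 6.29
R = 2.184/6.29 = 0.3473 kJ/s

0.35 kJ/s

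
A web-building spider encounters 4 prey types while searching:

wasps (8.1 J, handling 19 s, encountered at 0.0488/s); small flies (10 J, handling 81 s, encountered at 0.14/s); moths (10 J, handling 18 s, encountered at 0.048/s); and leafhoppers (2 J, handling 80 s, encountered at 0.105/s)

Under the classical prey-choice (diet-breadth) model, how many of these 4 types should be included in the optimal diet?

E/h in descending order: moths 0.556, wasps 0.426, small flies 0.123, leafhoppers 0.025 J/s. The optimal diet is the largest prefix of this list for which every included type satisfies E_i/h_i > R on the types above it.
Rate on top 1: 0.2575. wasps: 0.426 > 0.2575 → include.
Rate on top 2: 0.3136. small flies: 0.123 < 0.3136 → exclude; stop.
Optimal diet: moths, wasps — 2 of 4 types.

2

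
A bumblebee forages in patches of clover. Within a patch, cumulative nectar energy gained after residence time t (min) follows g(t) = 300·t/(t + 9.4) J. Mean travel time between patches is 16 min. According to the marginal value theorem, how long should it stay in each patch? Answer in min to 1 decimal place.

By the marginal value theorem, leave when the instantaneous gain rate g'(t) equals the habitat-wide average g(t)/(T + t).
g'(t) = 300·9.4/(t + 9.4)². Setting 300·9.4/(t+9.4)² = 300t/[(t+9.4)(16+t)] gives 9.4(16+t) = t(t+9.4), so t² = 9.4×16 = 150.4.
t* = √150.4 = 12.26 min.

12.3 min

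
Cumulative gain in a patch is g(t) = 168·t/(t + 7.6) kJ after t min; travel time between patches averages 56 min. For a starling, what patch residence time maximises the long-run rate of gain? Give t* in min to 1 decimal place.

20.6 min

Optimal t* satisfies g'(t*) = g(t*)/(T + t*).
g'(t) = 168·7.6/(t + 7.6)². Setting 168·7.6/(t+7.6)² = 168t/[(t+7.6)(56+t)] gives 7.6(56+t) = t(t+7.6), so t² = 7.6×56 = 425.6.
t* = √425.6 = 20.63 min.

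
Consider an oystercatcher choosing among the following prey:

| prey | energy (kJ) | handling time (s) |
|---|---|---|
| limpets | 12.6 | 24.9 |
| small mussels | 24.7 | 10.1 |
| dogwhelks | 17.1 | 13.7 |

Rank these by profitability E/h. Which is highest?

small mussels

Profitability E/h (kJ/s): limpets = 12.6/24.9 = 0.506, small mussels = 24.7/10.1 = 2.45, dogwhelks = 17.1/13.7 = 1.25.
Ranked: small mussels > dogwhelks > limpets.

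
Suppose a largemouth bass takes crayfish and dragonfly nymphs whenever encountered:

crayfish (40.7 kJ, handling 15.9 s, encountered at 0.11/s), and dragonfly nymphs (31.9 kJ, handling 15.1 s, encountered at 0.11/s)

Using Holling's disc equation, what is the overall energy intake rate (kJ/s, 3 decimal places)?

1.811 kJ/s

Energy encountered per unit search time: 0.11×40.7 + 0.11×31.9 = 7.986 kJ/s.
Handling time per unit search time: 0.11×15.9 + 0.11×15.1 = 3.41.
Rate = 7.986/(1 + 3.41) = 1.811 kJ/s.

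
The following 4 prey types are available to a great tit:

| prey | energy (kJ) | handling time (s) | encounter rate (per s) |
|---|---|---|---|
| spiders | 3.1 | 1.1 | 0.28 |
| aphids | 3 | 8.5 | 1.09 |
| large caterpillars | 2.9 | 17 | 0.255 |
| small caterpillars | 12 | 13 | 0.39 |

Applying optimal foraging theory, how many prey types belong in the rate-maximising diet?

Rank by E/h (kJ/s): spiders 2.82, small caterpillars 0.923, aphids 0.353, large caterpillars 0.171. Include each in turn until the next type's E/h falls below the running intake rate.
Rate on top 1: 0.6636. small caterpillars: 0.923 > 0.6636 → include.
Rate on top 2: 0.8699. aphids: 0.353 < 0.8699 → exclude; stop.
Optimal diet: spiders, small caterpillars — 2 of 4 types.

2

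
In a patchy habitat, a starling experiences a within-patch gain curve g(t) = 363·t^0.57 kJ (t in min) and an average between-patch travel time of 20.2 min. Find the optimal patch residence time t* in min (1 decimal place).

26.8 min

Optimal t* satisfies g'(t*) = g(t*)/(T + t*).
g'(t) = 0.57·363·t^-0.43. Setting 0.57·363·t^-0.43 = 363·t^0.57/(20.2+t) gives 0.57(20.2+t) = t, so 0.43·t = 0.57×20.2.
t* = 0.57×20.2/0.43 = 26.78 min.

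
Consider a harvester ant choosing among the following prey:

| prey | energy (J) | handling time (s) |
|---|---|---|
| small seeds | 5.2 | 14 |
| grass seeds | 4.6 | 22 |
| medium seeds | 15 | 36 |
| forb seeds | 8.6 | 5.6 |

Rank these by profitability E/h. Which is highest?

Profitability E/h (J/s): small seeds = 5.2/14 = 0.371, grass seeds = 4.6/22 = 0.209, medium seeds = 15/36 = 0.417, forb seeds = 8.6/5.6 = 1.54.
Ranked: forb seeds > medium seeds > small seeds > grass seeds.

forb seeds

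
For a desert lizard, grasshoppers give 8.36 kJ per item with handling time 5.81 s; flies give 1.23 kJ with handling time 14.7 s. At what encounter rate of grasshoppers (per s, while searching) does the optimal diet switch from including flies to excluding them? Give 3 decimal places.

0.011 per s

Drop flies once their profitability E₂/h₂ falls below the rate achievable on grasshoppers alone: E₂/h₂ = λE₁/(1 + λh₁).
Solve for λ: λE₁h₂ = E₂(1 + λh₁) → λ(E₁h₂ − E₂h₁) = E₂ → λ = E₂/(E₁h₂ − E₂h₁).
λ = 1.23/(8.36×14.7 − 1.23×5.81) = 1.23/115.7 = 0.01063 per s.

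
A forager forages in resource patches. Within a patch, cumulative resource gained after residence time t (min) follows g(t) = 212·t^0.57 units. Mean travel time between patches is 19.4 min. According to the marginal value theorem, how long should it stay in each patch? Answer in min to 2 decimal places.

25.72 min

Maximise g(t)/(T+t): set derivative to zero → g'(t)(T+t) = g(t).
g'(t) = 0.57·212·t^-0.43. Setting 0.57·212·t^-0.43 = 212·t^0.57/(19.4+t) gives 0.57(19.4+t) = t, so 0.43·t = 0.57×19.4.
t* = 0.57×19.4/0.43 = 25.72 min.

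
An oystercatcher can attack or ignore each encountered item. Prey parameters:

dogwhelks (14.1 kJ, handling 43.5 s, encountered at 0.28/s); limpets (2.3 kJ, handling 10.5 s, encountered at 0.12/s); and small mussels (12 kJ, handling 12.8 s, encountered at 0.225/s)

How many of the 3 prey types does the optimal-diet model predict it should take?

E/h in descending order: small mussels 0.938, dogwhelks 0.324, limpets 0.219 kJ/s. The optimal diet is the largest prefix of this list for which every included type satisfies E_i/h_i > R on the types above it.
Rate on top 1: 0.6959. dogwhelks: 0.324 < 0.6959 → exclude; stop.
Optimal diet: small mussels — 1 of 3 types.

1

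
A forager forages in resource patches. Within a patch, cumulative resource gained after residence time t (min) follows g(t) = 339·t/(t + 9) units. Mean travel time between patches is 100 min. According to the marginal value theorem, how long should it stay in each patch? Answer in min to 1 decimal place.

By the marginal value theorem, leave when the instantaneous gain rate g'(t) equals the habitat-wide average g(t)/(T + t).
g'(t) = 339·9/(t + 9)². Setting 339·9/(t+9)² = 339t/[(t+9)(100+t)] gives 9(100+t) = t(t+9), so t² = 9×100 = 900.
t* = √900 = 30 min.

30.0 min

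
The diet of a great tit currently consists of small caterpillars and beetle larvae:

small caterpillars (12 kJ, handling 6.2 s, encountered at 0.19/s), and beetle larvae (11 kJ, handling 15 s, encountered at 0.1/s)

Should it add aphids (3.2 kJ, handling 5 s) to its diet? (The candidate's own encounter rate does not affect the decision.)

Current rate: (0.19×12 + 0.1×11)/(1 + 0.19×6.2 + 0.1×15) = 0.919 kJ/s.
Profitability of aphids: 3.2/5 = 0.64 kJ/s.
0.64 < 0.919, so adding aphids would lower the average — exclude it.

No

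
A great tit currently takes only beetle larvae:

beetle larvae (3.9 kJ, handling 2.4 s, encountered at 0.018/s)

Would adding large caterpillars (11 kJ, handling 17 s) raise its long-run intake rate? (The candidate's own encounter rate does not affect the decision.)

Yes

Current rate: (0.018×3.9)/(1 + 0.018×2.4) = 0.06729 kJ/s.
large caterpillars: E/h = 11/17 = 0.6471 kJ/s.
Since 0.6471 > R, including large caterpillars increases the long-run rate.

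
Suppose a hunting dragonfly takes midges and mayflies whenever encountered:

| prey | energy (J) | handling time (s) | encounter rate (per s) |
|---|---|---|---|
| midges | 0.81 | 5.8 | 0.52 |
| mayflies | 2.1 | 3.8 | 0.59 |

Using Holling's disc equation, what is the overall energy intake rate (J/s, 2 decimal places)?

Energy encountered per unit search time: 0.52×0.81 + 0.59×2.1 = 1.66 J/s.
Handling time per unit search time: 0.52×5.8 + 0.59×3.8 = 5.258.
Rate = 1.66/(1 + 5.258) = 0.2653 J/s.

0.27 J/s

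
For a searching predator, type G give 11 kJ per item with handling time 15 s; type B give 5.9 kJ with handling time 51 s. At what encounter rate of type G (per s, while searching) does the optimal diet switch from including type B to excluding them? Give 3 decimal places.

At the threshold, the rate on type G alone equals the profitability of type B: λ·11/(1 + λ·15) = 5.9/51 = 0.1157.
Rearranging, λ(11 − 0.1157×15) = 0.1157, so λ = 0.1157/9.265 = 0.01249 per s.

0.012 per s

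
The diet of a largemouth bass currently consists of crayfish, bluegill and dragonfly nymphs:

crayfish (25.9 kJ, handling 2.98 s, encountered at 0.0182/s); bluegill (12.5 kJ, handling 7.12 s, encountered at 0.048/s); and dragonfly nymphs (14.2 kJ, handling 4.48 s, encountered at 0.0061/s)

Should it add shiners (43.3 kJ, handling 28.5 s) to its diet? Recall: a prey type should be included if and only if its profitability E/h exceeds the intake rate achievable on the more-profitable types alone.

Yes

On crayfish, bluegill and dragonfly nymphs alone, R = ΣλE/(1+Σλh) = 1.158/1.423 = 0.8136 kJ/s.
Profitability of shiners: 43.3/28.5 = 1.519 kJ/s.
1.519 > 0.8136, so adding shiners raises the average — include it.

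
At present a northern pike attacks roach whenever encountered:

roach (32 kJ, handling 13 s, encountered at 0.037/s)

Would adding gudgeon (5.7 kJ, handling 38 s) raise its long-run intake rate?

On roach alone, R = ΣλE/(1+Σλh) = 1.184/1.481 = 0.7995 kJ/s.
Profitability of gudgeon: 5.7/38 = 0.15 kJ/s.
Since 0.15 < R, time spent handling gudgeon is better spent searching.

No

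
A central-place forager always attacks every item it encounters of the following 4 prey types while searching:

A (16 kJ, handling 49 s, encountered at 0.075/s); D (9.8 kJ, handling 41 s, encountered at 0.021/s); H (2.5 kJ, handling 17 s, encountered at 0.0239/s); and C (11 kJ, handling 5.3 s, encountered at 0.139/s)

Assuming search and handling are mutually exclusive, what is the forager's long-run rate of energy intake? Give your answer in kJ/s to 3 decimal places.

Energy encountered per unit search time: 0.075×16 + 0.021×9.8 + 0.0239×2.5 + 0.139×11 = 2.995 kJ/s.
Handling time per unit search time: 0.075×49 + 0.021×41 + 0.0239×17 + 0.139×5.3 = 5.679.
Rate = 2.995/(1 + 5.679) = 0.4484 kJ/s.

0.448 kJ/s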